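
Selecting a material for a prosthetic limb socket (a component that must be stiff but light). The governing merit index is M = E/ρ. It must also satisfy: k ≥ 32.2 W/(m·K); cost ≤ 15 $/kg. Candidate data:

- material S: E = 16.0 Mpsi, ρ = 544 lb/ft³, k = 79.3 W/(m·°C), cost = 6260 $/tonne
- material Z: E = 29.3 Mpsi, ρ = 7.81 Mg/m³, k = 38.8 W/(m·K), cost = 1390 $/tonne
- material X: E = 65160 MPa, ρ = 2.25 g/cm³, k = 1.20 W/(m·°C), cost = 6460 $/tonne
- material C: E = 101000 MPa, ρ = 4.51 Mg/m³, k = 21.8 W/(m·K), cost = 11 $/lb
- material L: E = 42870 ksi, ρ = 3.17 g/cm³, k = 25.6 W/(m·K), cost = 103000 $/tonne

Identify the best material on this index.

Screen on constraints: k ≥ 32.2 W/(m·K); cost ≤ 15 $/kg. Survivors: material S, material Z.
Putting every candidate on a common basis:
  material S: E = 110.3 GPa, ρ = 8714 kg/m³
  material Z: E = 202.0 GPa, ρ = 7810 kg/m³
  material Z: M = 25.9 MN·m/kg
  material S: M = 12.7 MN·m/kg
Material Z has the largest M.

material Z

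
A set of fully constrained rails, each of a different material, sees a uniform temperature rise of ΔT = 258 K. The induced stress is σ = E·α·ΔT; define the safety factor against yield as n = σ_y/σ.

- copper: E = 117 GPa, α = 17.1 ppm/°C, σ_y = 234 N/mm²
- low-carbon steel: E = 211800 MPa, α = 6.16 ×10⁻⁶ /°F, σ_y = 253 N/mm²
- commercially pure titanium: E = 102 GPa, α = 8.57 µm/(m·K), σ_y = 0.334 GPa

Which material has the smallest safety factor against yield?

low-carbon steel

Per material, after unit conversion:
  copper: E = 117.0, α = 17.1, σ_y = 234.0 → σ = 516 MPa, n = 0.453
  low-carbon steel: E = 211.8, α = 11.1, σ_y = 253.0 → σ = 606 MPa, n = 0.418
  commercially pure titanium: E = 102.0, α = 8.57, σ_y = 334.0 → σ = 226 MPa, n = 1.48
Smallest n: low-carbon steel with n = 0.418.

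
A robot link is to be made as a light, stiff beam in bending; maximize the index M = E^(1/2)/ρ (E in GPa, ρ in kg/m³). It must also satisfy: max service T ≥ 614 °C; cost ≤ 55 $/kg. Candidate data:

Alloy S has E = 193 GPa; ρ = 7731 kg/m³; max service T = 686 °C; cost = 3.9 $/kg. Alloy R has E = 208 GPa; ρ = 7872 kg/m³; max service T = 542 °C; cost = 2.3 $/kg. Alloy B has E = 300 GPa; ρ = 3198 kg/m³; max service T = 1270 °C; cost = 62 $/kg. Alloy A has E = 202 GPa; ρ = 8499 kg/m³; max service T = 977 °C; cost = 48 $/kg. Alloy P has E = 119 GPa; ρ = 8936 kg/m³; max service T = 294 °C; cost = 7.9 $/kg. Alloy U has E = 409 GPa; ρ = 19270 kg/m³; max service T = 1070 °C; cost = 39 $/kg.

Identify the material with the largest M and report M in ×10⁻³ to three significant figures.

Screen on constraints: max service T ≥ 614 °C; cost ≤ 55 $/kg. Survivors: alloy S, alloy A, alloy U.
Evaluate M for each candidate:
  alloy S: M = 1.80×10⁻³
  alloy A: M = 1.67×10⁻³
  alloy U: M = 1.05×10⁻³
Highest index: alloy S.

alloy S, M = 1.80×10⁻³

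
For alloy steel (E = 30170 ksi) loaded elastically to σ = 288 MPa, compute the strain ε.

E = 30170 ksi = 208.0 GPa = 208000 MPa.
ε = σ/E = 288 / 208000 = 1.38×10⁻³.

1.38×10⁻³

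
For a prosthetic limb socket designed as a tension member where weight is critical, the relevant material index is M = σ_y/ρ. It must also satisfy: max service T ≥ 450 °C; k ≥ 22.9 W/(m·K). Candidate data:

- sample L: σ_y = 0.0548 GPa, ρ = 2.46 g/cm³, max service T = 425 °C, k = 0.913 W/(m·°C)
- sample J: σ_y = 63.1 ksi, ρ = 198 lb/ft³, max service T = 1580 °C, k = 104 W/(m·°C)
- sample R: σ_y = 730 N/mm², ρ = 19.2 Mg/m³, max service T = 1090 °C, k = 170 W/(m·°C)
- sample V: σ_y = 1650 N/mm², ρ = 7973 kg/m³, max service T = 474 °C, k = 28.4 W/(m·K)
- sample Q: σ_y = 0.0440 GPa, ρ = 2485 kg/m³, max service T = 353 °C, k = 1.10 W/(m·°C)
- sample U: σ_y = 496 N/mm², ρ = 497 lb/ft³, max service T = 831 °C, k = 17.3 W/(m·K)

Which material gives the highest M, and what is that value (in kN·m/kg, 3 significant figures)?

sample V, M = 207 kN·m/kg

Screen on constraints: max service T ≥ 450 °C; k ≥ 22.9 W/(m·K). Survivors: sample J, sample R, sample V.
After converting to SI:
  sample J: σ_y = 435.1 MPa, ρ = 3172 kg/m³
  sample R: σ_y = 730.0 MPa, ρ = 19200 kg/m³
  sample V: σ_y = 1650 MPa, ρ = 7973 kg/m³
  sample V: M = 207 kN·m/kg
  sample J: M = 137 kN·m/kg
  sample R: M = 38.0 kN·m/kg
The maximum is for sample V.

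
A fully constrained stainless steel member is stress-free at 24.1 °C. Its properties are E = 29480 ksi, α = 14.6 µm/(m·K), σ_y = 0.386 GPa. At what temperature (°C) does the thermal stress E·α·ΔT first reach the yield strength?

154 °C

E = 29480 ksi = 203.3 GPa.
σ_y = 0.386 GPa = 386.0 MPa.
E·α·ΔT = 386.0 MPa ⇒ ΔT = 386.0 / (203.3×10³ × 14.6×10⁻⁶) = 130.1 K.
T = 24.1 + 130.1 = 154.2 °C.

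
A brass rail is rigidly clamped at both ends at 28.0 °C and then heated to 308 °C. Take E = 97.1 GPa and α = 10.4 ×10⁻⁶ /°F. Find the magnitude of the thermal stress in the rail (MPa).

509 MPa

α = 10.4×10⁻⁶/°F × 9/5 = 18.7×10⁻⁶/K.
ΔT = 280.0 K. Constrained thermal stress σ = E·α·ΔT = 97.10×10³ MPa × 18.7×10⁻⁶ × 280.0 = 509 MPa (compressive).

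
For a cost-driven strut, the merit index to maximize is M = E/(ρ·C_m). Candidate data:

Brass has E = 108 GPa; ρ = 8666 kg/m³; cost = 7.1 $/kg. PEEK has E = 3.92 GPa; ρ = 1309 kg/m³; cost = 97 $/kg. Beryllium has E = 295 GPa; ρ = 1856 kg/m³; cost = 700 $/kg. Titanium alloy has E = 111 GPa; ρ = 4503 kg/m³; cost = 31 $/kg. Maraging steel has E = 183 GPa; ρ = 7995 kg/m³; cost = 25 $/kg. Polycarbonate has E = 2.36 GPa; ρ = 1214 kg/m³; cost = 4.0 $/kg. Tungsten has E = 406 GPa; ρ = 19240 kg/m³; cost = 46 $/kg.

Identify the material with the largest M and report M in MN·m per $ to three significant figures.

Per-candidate index values:
  brass: M = 1.76 MN·m per $
  maraging steel: M = 0.916 MN·m per $
  titanium alloy: M = 0.795 MN·m per $
  polycarbonate: M = 0.486 MN·m per $
  tungsten: M = 0.459 MN·m per $
  beryllium: M = 0.227 MN·m per $
  PEEK: M = 0.0309 MN·m per $
Brass has the largest M.

brass, M = 1.76 MN·m per $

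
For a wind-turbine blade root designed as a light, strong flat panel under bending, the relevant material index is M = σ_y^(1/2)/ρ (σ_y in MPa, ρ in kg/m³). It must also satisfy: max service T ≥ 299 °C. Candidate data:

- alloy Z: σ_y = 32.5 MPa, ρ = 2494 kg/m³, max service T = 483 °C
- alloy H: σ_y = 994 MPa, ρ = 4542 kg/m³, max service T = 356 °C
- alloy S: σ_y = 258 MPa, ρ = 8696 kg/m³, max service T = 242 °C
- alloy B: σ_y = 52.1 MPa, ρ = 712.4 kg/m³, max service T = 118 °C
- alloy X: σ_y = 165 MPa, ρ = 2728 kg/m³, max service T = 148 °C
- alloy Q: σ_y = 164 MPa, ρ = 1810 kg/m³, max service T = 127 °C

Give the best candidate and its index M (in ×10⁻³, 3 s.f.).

alloy H, M = 6.94×10⁻³

Screen on constraints: max service T ≥ 299 °C. Survivors: alloy Z, alloy H.
Evaluate M for each candidate:
  alloy H: M = 6.94×10⁻³
  alloy Z: M = 2.29×10⁻³
Alloy H has the largest M.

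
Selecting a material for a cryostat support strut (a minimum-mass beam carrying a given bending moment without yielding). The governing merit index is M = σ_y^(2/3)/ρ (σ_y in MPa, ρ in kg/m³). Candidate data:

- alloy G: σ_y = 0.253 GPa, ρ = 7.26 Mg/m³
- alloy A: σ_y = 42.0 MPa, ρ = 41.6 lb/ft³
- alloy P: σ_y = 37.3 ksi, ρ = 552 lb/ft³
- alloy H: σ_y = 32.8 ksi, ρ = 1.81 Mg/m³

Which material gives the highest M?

After converting to SI:
  alloy G: σ_y = 253.0 MPa, ρ = 7260 kg/m³
  alloy A: σ_y = 42.00 MPa, ρ = 666.4 kg/m³
  alloy P: σ_y = 257.2 MPa, ρ = 8842 kg/m³
  alloy H: σ_y = 226.1 MPa, ρ = 1810 kg/m³
  alloy H: M = 20.5×10⁻³
  alloy A: M = 18.1×10⁻³
  alloy G: M = 5.51×10⁻³
  alloy P: M = 4.57×10⁻³
Alloy H has the largest M.

alloy H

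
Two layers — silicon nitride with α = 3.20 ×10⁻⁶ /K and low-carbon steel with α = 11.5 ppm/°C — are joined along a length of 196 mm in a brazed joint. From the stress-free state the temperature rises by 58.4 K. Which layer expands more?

low-carbon steel

α(silicon nitride) = 3.20×10⁻⁶/K vs α(low-carbon steel) = 11.5×10⁻⁶/K.
Higher α expands more for the same ΔT: low-carbon steel.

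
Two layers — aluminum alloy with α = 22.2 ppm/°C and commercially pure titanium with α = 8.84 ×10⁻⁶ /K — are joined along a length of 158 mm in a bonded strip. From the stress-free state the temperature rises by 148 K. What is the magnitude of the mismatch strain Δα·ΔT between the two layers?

Δα = |22.2 − 8.84|×10⁻⁶/K = 13.4×10⁻⁶/K.
Mismatch strain = Δα·ΔT = 13.4×10⁻⁶ × 148.0 = 1.98×10⁻³.

1.98×10⁻³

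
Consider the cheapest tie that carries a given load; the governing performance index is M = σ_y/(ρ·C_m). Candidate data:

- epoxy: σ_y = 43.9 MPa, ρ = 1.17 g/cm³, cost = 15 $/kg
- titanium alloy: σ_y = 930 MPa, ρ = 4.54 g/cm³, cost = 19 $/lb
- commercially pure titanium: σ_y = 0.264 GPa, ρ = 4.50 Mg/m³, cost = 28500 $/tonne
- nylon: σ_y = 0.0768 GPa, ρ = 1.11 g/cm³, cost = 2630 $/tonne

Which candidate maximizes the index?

nylon

After converting to SI:
  epoxy: σ_y = 43.90 MPa, ρ = 1170 kg/m³, cost = 15.00 $/kg
  titanium alloy: σ_y = 930.0 MPa, ρ = 4540 kg/m³, cost = 41.89 $/kg
  commercially pure titanium: σ_y = 264.0 MPa, ρ = 4500 kg/m³, cost = 28.50 $/kg
  nylon: σ_y = 76.80 MPa, ρ = 1110 kg/m³, cost = 2.630 $/kg
  nylon: M = 26.3 kN·m per $
  titanium alloy: M = 4.89 kN·m per $
  epoxy: M = 2.50 kN·m per $
  commercially pure titanium: M = 2.06 kN·m per $
Highest index: nylon.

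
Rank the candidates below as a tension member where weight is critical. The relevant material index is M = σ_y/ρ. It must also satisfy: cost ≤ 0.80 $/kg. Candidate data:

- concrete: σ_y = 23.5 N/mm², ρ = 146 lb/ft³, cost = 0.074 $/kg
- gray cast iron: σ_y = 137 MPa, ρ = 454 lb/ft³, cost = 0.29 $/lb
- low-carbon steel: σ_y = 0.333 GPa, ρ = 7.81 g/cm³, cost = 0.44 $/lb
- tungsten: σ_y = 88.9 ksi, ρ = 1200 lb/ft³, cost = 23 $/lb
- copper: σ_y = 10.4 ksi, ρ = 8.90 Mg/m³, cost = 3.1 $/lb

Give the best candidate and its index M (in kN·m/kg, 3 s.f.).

gray cast iron, M = 18.8 kN·m/kg

Screen on constraints: cost ≤ 0.80 $/kg. Survivors: concrete, gray cast iron.
Putting every candidate on a common basis:
  concrete: σ_y = 23.50 MPa, ρ = 2339 kg/m³
  gray cast iron: σ_y = 137.0 MPa, ρ = 7272 kg/m³
  gray cast iron: M = 18.8 kN·m/kg
  concrete: M = 10.0 kN·m/kg
Gray cast iron ranks first.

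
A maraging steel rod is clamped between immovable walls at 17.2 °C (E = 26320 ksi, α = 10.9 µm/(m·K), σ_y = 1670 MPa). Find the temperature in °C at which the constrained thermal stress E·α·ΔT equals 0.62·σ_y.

E = 26320 ksi = 181.5 GPa.
E·α·ΔT = 1035 MPa ⇒ ΔT = 1035 / (181.5×10³ × 10.9×10⁻⁶) = 523.5 K.
T = 17.2 + 523.5 = 540.7 °C.

541 °C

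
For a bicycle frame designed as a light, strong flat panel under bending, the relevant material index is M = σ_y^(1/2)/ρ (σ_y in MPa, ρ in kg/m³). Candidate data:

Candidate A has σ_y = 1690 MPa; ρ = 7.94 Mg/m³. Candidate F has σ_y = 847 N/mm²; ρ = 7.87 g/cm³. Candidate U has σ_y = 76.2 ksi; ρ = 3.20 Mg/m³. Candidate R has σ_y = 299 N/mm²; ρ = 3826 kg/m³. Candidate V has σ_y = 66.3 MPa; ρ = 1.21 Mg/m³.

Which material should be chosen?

Normalizing units and computing the index:
  candidate A: σ_y = 1690 MPa, ρ = 7940 kg/m³
  candidate F: σ_y = 847.0 MPa, ρ = 7870 kg/m³
  candidate U: σ_y = 525.4 MPa, ρ = 3200 kg/m³
  candidate R: σ_y = 299.0 MPa, ρ = 3826 kg/m³
  candidate V: σ_y = 66.30 MPa, ρ = 1210 kg/m³
  candidate U: M = 7.16×10⁻³
  candidate V: M = 6.73×10⁻³
  candidate A: M = 5.18×10⁻³
  candidate R: M = 4.52×10⁻³
  candidate F: M = 3.70×10⁻³
Candidate U has the largest M.

candidate U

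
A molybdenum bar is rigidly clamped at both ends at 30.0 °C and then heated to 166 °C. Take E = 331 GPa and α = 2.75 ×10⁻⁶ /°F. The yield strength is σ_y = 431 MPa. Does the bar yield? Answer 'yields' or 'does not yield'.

α = 2.75×10⁻⁶/°F × 9/5 = 4.95×10⁻⁶/K.
ΔT = 136.0 K. Constrained thermal stress σ = E·α·ΔT = 331.0×10³ MPa × 4.95×10⁻⁶ × 136.0 = 223 MPa (compressive).
Compare to σ_y = 431 MPa: σ < σ_y, so it does not yield.

does not yield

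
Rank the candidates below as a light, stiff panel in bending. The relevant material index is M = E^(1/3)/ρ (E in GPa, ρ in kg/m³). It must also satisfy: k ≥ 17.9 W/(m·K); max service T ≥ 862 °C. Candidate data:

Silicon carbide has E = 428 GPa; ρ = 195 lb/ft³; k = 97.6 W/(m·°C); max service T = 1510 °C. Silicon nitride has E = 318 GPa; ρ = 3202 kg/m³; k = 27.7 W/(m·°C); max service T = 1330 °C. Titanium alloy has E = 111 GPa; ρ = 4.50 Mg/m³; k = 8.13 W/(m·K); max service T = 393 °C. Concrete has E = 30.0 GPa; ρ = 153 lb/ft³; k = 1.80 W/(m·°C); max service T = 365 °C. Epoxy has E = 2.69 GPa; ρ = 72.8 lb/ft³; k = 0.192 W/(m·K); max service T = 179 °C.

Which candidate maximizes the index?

Screen on constraints: k ≥ 17.9 W/(m·K); max service T ≥ 862 °C. Survivors: silicon carbide, silicon nitride.
Convert each candidate to consistent units, then evaluate M:
  silicon carbide: E = 428.0 GPa, ρ = 3124 kg/m³
  silicon nitride: E = 318.0 GPa, ρ = 3202 kg/m³
  silicon carbide: M = 2.41×10⁻³
  silicon nitride: M = 2.13×10⁻³
The maximum is for silicon carbide.

silicon carbide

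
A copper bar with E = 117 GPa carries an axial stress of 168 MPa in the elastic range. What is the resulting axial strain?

1.44×10⁻³

ε = σ/E = 168 / 117000 = 1.44×10⁻³.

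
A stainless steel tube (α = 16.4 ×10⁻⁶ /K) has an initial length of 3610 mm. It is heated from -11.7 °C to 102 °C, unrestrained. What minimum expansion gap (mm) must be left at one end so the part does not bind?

6.73 mm

ΔT = 102 − (-11.7) = 113.7 K.
ΔL = α·L₀·ΔT = 16.4×10⁻⁶ × 3610 mm × 113.7 K = 6.73 mm.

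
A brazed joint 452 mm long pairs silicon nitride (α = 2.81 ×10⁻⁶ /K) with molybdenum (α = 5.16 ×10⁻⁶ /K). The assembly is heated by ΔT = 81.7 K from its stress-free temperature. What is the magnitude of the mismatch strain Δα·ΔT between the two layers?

Δα = |2.81 − 5.16|×10⁻⁶/K = 2.35×10⁻⁶/K.
Mismatch strain = Δα·ΔT = 2.35×10⁻⁶ × 81.7 = 1.92×10⁻⁴.

1.92×10⁻⁴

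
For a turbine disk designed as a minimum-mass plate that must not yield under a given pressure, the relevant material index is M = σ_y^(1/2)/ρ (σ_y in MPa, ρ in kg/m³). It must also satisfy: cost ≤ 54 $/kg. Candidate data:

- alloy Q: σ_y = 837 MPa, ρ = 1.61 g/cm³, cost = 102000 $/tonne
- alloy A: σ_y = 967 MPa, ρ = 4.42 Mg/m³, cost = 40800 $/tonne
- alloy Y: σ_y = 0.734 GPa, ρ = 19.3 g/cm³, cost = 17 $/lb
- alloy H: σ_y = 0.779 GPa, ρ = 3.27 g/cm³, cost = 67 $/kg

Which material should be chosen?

alloy A

Screen on constraints: cost ≤ 54 $/kg. Survivors: alloy A, alloy Y.
Convert each candidate to consistent units, then evaluate M:
  alloy A: σ_y = 967.0 MPa, ρ = 4420 kg/m³
  alloy Y: σ_y = 734.0 MPa, ρ = 19300 kg/m³
  alloy A: M = 7.04×10⁻³
  alloy Y: M = 1.40×10⁻³
Highest index: alloy A.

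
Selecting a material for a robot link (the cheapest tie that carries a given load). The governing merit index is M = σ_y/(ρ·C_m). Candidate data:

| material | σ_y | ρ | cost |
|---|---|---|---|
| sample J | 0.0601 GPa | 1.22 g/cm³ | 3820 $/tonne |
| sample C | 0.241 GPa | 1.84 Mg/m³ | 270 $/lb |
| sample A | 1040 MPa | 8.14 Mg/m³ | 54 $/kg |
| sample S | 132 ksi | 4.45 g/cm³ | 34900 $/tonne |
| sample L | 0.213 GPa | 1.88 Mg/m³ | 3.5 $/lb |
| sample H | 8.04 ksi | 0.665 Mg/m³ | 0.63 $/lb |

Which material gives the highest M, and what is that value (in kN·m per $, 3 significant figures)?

Putting every candidate on a common basis:
  sample J: σ_y = 60.10 MPa, ρ = 1220 kg/m³, cost = 3.820 $/kg
  sample C: σ_y = 241.0 MPa, ρ = 1840 kg/m³, cost = 595.2 $/kg
  sample A: σ_y = 1040 MPa, ρ = 8140 kg/m³, cost = 54.00 $/kg
  sample S: σ_y = 910.1 MPa, ρ = 4450 kg/m³, cost = 34.90 $/kg
  sample L: σ_y = 213.0 MPa, ρ = 1880 kg/m³, cost = 7.716 $/kg
  sample H: σ_y = 55.43 MPa, ρ = 665.0 kg/m³, cost = 1.389 $/kg
  sample H: M = 60.0 kN·m per $
  sample L: M = 14.7 kN·m per $
  sample J: M = 12.9 kN·m per $
  sample S: M = 5.86 kN·m per $
  sample A: M = 2.37 kN·m per $
  sample C: M = 0.220 kN·m per $
Sample H ranks first.

sample H, M = 60.0 kN·m per $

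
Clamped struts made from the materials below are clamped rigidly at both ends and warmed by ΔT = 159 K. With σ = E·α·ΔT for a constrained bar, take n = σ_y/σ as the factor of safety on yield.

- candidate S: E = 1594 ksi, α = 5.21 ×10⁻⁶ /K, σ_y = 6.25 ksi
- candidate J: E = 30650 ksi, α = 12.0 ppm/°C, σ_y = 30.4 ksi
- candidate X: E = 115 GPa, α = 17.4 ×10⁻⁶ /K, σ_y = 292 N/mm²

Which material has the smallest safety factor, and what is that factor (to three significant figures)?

In consistent units (E in GPa, α in ×10⁻⁶/K, σ_y in MPa):
  candidate S: E = 10.99, α = 5.21, σ_y = 43.09 → σ = 9.10 MPa, n = 4.73
  candidate J: E = 211.3, α = 12.0, σ_y = 209.6 → σ = 403 MPa, n = 0.520
  candidate X: E = 115.0, α = 17.4, σ_y = 292.0 → σ = 318 MPa, n = 0.918
Smallest n: candidate J with n = 0.520.

candidate J, n = 0.520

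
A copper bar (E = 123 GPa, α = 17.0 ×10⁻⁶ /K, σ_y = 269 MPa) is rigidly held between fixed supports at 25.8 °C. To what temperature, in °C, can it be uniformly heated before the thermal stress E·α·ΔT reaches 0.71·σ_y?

E·α·ΔT = 191.0 MPa ⇒ ΔT = 191.0 / (123.0×10³ × 17.0×10⁻⁶) = 91.34 K.
T = 25.8 + 91.34 = 117.1 °C.

117 °C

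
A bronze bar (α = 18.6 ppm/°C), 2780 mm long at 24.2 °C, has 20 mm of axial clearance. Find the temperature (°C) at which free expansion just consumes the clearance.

α·L₀·ΔT = 20.0 mm ⇒ ΔT = 20.0 / (18.6×10⁻⁶ × 2780.0) = 386.8 K.
T = 24.2 + 386.8 = 411.0 °C.

411 °C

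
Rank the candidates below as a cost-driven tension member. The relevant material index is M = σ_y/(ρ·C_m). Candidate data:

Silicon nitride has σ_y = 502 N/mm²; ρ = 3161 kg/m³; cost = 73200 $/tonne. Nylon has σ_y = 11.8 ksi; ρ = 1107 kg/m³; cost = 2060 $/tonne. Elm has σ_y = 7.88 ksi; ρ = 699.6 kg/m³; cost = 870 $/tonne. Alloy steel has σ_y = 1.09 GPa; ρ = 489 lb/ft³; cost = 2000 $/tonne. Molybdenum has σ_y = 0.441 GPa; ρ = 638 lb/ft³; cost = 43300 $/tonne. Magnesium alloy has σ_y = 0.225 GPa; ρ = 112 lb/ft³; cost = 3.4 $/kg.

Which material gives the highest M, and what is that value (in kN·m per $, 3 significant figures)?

Putting every candidate on a common basis:
  silicon nitride: σ_y = 502.0 MPa, ρ = 3161 kg/m³, cost = 73.20 $/kg
  nylon: σ_y = 81.36 MPa, ρ = 1107 kg/m³, cost = 2.060 $/kg
  elm: σ_y = 54.33 MPa, ρ = 699.6 kg/m³, cost = 0.8700 $/kg
  alloy steel: σ_y = 1090 MPa, ρ = 7833 kg/m³, cost = 2.000 $/kg
  molybdenum: σ_y = 441.0 MPa, ρ = 10220 kg/m³, cost = 43.30 $/kg
  magnesium alloy: σ_y = 225.0 MPa, ρ = 1794 kg/m³, cost = 3.400 $/kg
  elm: M = 89.3 kN·m per $
  alloy steel: M = 69.6 kN·m per $
  magnesium alloy: M = 36.9 kN·m per $
  nylon: M = 35.7 kN·m per $
  silicon nitride: M = 2.17 kN·m per $
  molybdenum: M = 0.997 kN·m per $
Highest index: elm.

elm, M = 89.3 kN·m per $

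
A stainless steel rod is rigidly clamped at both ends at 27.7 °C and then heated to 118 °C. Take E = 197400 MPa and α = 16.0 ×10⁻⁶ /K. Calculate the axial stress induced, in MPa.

285 MPa

E = 197400 MPa = 197.4 GPa.
ΔT = 90.30 K. Constrained thermal stress σ = E·α·ΔT = 197.4×10³ MPa × 16.0×10⁻⁶ × 90.30 = 285 MPa (compressive).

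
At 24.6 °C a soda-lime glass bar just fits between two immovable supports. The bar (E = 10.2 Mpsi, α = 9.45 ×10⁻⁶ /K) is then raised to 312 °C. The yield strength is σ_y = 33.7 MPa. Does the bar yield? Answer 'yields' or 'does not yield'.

E = 10.2 Mpsi = 70.33 GPa.
ΔT = 287.4 K. Constrained thermal stress σ = E·α·ΔT = 70.33×10³ MPa × 9.45×10⁻⁶ × 287.4 = 191 MPa (compressive).
Compare to σ_y = 33.7 MPa: σ ≥ σ_y, so it yields.

yields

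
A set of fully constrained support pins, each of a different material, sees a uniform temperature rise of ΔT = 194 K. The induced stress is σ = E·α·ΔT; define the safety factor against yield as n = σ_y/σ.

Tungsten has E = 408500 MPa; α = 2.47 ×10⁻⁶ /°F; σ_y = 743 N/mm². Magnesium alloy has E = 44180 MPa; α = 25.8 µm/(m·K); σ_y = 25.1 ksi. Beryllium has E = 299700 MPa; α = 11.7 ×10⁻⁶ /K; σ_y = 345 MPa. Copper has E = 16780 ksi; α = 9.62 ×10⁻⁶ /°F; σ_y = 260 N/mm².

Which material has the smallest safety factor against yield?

beryllium

Per material, after unit conversion:
  tungsten: E = 408.5, α = 4.45, σ_y = 743.0 → σ = 352 MPa, n = 2.11
  magnesium alloy: E = 44.18, α = 25.8, σ_y = 173.1 → σ = 221 MPa, n = 0.783
  beryllium: E = 299.7, α = 11.7, σ_y = 345.0 → σ = 680 MPa, n = 0.507
  copper: E = 115.7, α = 17.3, σ_y = 260.0 → σ = 389 MPa, n = 0.669
The minimum is beryllium at n = 0.507.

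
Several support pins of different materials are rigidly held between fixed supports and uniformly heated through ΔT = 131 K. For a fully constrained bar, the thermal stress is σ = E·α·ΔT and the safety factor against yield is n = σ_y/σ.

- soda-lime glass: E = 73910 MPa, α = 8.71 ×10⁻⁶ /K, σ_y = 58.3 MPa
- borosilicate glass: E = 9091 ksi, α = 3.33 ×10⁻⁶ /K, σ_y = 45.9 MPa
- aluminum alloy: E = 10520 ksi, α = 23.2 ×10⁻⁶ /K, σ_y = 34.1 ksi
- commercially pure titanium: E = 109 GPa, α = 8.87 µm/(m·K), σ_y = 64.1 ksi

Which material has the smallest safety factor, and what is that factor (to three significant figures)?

In consistent units (E in GPa, α in ×10⁻⁶/K, σ_y in MPa):
  soda-lime glass: E = 73.91, α = 8.71, σ_y = 58.30 → σ = 84.3 MPa, n = 0.691
  borosilicate glass: E = 62.68, α = 3.33, σ_y = 45.90 → σ = 27.3 MPa, n = 1.68
  aluminum alloy: E = 72.53, α = 23.2, σ_y = 235.1 → σ = 220 MPa, n = 1.07
  commercially pure titanium: E = 109.0, α = 8.87, σ_y = 442.0 → σ = 127 MPa, n = 3.49
The minimum is soda-lime glass at n = 0.691.

soda-lime glass, n = 0.691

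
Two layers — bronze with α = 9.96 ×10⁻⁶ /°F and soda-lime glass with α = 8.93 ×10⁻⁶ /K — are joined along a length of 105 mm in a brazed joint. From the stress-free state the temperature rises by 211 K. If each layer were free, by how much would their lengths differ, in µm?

bronze: α = 9.96×10⁻⁶/°F × 9/5 = 17.9×10⁻⁶/K.
Δα = |17.9 − 8.93|×10⁻⁶/K = 9.00×10⁻⁶/K.
ΔL_mismatch = Δα·L·ΔT = 9.00×10⁻⁶ × 105.0 mm × 211.0 K = 199 µm.

199 µm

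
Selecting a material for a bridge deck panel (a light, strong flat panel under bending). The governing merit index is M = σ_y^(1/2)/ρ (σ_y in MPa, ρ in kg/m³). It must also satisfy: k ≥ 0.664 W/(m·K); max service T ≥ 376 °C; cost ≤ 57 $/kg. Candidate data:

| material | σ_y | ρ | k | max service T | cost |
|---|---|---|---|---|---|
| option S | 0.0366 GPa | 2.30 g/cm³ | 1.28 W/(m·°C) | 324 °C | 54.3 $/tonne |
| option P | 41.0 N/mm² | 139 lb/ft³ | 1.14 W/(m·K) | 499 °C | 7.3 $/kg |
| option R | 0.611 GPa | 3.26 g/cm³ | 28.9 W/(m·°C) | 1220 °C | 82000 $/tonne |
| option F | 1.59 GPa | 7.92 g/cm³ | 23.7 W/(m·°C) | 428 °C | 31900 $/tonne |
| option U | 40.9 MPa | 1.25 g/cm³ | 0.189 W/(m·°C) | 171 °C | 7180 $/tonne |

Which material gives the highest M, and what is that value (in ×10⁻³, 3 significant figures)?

option F, M = 5.03×10⁻³

Screen on constraints: k ≥ 0.664 W/(m·K); max service T ≥ 376 °C; cost ≤ 57 $/kg. Survivors: option P, option F.
Convert each candidate to consistent units, then evaluate M:
  option P: σ_y = 41.00 MPa, ρ = 2227 kg/m³
  option F: σ_y = 1590 MPa, ρ = 7920 kg/m³
  option F: M = 5.03×10⁻³
  option P: M = 2.88×10⁻³
Highest index: option F.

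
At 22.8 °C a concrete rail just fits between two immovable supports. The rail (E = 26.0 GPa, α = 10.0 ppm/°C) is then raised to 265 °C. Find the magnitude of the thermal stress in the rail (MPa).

63.0 MPa

ΔT = 242.2 K. Constrained thermal stress σ = E·α·ΔT = 26.00×10³ MPa × 10.0×10⁻⁶ × 242.2 = 63.0 MPa (compressive).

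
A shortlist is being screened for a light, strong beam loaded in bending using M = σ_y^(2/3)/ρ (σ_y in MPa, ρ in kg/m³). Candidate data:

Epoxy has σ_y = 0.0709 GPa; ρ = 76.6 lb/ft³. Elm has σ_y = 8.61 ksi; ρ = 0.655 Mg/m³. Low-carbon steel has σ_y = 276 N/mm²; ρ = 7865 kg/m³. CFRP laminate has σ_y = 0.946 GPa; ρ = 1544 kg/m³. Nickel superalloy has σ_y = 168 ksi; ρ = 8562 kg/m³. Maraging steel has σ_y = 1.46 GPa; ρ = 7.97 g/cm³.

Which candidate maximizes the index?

CFRP laminate

Normalizing units and computing the index:
  epoxy: σ_y = 70.90 MPa, ρ = 1227 kg/m³
  elm: σ_y = 59.36 MPa, ρ = 655.0 kg/m³
  low-carbon steel: σ_y = 276.0 MPa, ρ = 7865 kg/m³
  CFRP laminate: σ_y = 946.0 MPa, ρ = 1544 kg/m³
  nickel superalloy: σ_y = 1158 MPa, ρ = 8562 kg/m³
  maraging steel: σ_y = 1460 MPa, ρ = 7970 kg/m³
  CFRP laminate: M = 62.4×10⁻³
  elm: M = 23.2×10⁻³
  maraging steel: M = 16.1×10⁻³
  epoxy: M = 14.0×10⁻³
  nickel superalloy: M = 12.9×10⁻³
  low-carbon steel: M = 5.39×10⁻³
CFRP laminate ranks first.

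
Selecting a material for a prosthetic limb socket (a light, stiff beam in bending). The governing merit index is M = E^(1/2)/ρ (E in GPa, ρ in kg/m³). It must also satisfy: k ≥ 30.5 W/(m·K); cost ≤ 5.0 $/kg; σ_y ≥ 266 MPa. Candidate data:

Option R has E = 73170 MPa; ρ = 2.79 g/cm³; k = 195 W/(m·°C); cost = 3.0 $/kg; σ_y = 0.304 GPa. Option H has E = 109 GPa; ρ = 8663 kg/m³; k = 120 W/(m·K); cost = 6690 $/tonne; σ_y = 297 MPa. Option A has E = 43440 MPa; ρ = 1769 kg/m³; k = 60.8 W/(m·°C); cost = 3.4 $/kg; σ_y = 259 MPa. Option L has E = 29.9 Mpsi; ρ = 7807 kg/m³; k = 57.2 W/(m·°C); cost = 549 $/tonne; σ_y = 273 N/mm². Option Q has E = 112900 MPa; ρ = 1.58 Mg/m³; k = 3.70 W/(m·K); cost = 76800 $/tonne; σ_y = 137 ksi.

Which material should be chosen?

Screen on constraints: k ≥ 30.5 W/(m·K); cost ≤ 5.0 $/kg; σ_y ≥ 266 MPa. Survivors: option R, option L.
Convert each candidate to consistent units, then evaluate M:
  option R: E = 73.17 GPa, ρ = 2790 kg/m³
  option L: E = 206.2 GPa, ρ = 7807 kg/m³
  option R: M = 3.07×10⁻³
  option L: M = 1.84×10⁻³
Option R has the largest M.

option R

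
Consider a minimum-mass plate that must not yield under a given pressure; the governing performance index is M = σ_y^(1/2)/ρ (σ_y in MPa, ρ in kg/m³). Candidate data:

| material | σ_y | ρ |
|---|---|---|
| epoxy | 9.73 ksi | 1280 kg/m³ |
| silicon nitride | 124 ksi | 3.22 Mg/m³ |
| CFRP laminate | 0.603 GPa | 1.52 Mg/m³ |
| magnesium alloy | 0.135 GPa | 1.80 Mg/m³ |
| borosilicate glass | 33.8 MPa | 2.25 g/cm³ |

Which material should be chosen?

CFRP laminate

Normalizing units and computing the index:
  epoxy: σ_y = 67.09 MPa, ρ = 1280 kg/m³
  silicon nitride: σ_y = 855.0 MPa, ρ = 3220 kg/m³
  CFRP laminate: σ_y = 603.0 MPa, ρ = 1520 kg/m³
  magnesium alloy: σ_y = 135.0 MPa, ρ = 1800 kg/m³
  borosilicate glass: σ_y = 33.80 MPa, ρ = 2250 kg/m³
  CFRP laminate: M = 16.2×10⁻³
  silicon nitride: M = 9.08×10⁻³
  magnesium alloy: M = 6.45×10⁻³
  epoxy: M = 6.40×10⁻³
  borosilicate glass: M = 2.58×10⁻³
CFRP laminate ranks first.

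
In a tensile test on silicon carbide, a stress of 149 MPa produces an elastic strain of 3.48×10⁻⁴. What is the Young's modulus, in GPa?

428 GPa

E = σ/ε = 149 MPa / 3.48×10⁻⁴ = 428200 MPa = 428 GPa.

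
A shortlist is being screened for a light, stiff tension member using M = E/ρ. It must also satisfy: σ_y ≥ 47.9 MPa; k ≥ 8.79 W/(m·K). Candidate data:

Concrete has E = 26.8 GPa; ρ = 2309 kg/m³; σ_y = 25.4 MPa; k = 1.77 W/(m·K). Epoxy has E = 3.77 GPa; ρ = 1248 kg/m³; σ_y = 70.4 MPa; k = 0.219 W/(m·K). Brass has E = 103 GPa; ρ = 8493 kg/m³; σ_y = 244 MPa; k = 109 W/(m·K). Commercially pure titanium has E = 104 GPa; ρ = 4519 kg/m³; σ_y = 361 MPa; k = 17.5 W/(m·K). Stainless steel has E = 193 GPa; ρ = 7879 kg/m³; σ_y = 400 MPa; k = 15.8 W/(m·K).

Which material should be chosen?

stainless steel

Screen on constraints: σ_y ≥ 47.9 MPa; k ≥ 8.79 W/(m·K). Survivors: brass, commercially pure titanium, stainless steel.
Per-candidate index values:
  stainless steel: M = 24.5 MN·m/kg
  commercially pure titanium: M = 23.0 MN·m/kg
  brass: M = 12.1 MN·m/kg
The maximum is for stainless steel.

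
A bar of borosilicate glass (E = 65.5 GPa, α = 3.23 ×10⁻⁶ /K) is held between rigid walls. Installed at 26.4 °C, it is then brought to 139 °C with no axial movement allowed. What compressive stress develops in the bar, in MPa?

ΔT = 112.6 K. Constrained thermal stress σ = E·α·ΔT = 65.50×10³ MPa × 3.23×10⁻⁶ × 112.6 = 23.8 MPa (compressive).

23.8 MPa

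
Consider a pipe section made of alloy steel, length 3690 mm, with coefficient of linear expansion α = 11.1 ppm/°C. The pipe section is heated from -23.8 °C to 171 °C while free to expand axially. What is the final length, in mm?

3698.0 mm

ΔT = 171 − (-23.8) = 194.8 K.
ΔL = α·L₀·ΔT = 11.1×10⁻⁶ × 3690 mm × 194.8 K = 7.98 mm.
L = L₀ + ΔL = 3690 + 7.98 = 3698.0 mm.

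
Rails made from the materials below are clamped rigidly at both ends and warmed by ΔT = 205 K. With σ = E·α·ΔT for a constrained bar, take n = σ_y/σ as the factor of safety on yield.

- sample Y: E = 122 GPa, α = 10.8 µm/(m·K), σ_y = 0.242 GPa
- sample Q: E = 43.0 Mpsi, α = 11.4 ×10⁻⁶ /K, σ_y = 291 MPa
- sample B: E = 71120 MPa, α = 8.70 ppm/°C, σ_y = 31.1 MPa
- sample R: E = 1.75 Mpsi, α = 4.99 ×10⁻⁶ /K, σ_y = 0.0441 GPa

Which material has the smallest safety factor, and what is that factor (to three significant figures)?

Converting E to GPa, α to ×10⁻⁶/K, σ_y to MPa, then σ and n for each:
  sample Y: E = 122.0, α = 10.8, σ_y = 242.0 → σ = 270 MPa, n = 0.896
  sample Q: E = 296.5, α = 11.4, σ_y = 291.0 → σ = 693 MPa, n = 0.420
  sample B: E = 71.12, α = 8.70, σ_y = 31.10 → σ = 127 MPa, n = 0.245
  sample R: E = 12.07, α = 4.99, σ_y = 44.10 → σ = 12.3 MPa, n = 3.57
Sample B has the lowest safety factor, n = 0.245.

sample B, n = 0.245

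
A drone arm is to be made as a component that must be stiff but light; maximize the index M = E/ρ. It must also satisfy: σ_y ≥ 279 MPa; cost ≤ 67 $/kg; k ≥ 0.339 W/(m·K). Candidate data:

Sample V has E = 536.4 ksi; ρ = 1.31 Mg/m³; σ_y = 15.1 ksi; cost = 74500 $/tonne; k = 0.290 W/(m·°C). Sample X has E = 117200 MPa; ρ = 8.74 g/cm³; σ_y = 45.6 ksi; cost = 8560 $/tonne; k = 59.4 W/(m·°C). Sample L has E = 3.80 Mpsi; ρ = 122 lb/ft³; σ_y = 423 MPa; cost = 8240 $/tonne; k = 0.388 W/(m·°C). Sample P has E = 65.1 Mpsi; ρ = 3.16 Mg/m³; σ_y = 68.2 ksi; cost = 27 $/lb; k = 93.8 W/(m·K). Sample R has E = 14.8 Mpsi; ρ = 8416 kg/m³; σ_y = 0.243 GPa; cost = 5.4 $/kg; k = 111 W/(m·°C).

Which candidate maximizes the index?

Screen on constraints: σ_y ≥ 279 MPa; cost ≤ 67 $/kg; k ≥ 0.339 W/(m·K). Survivors: sample X, sample L, sample P.
In SI units:
  sample X: E = 117.2 GPa, ρ = 8740 kg/m³
  sample L: E = 26.20 GPa, ρ = 1954 kg/m³
  sample P: E = 448.8 GPa, ρ = 3160 kg/m³
  sample P: M = 142 MN·m/kg
  sample X: M = 13.4 MN·m/kg
  sample L: M = 13.4 MN·m/kg
Sample P has the largest M.

sample P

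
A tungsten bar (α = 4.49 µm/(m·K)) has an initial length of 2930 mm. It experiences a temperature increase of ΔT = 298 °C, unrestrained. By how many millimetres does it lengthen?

ΔL = α·L₀·ΔT = 4.49×10⁻⁶ × 2930 mm × 298.0 K = 3.92 mm.

3.92 mm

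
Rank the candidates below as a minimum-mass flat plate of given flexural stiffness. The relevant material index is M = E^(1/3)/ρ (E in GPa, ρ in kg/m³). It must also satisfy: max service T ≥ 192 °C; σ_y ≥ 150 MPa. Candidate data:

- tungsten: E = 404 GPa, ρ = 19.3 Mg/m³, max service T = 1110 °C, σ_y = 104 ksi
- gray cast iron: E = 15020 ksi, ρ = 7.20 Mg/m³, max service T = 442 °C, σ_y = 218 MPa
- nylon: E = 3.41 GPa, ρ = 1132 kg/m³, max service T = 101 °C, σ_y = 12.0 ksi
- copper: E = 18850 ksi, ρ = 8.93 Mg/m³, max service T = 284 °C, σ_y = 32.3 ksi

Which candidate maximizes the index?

Screen on constraints: max service T ≥ 192 °C; σ_y ≥ 150 MPa. Survivors: tungsten, gray cast iron, copper.
Normalizing units and computing the index:
  tungsten: E = 404.0 GPa, ρ = 19300 kg/m³
  gray cast iron: E = 103.6 GPa, ρ = 7200 kg/m³
  copper: E = 130.0 GPa, ρ = 8930 kg/m³
  gray cast iron: M = 0.652×10⁻³
  copper: M = 0.567×10⁻³
  tungsten: M = 0.383×10⁻³
Gray cast iron ranks first.

gray cast iron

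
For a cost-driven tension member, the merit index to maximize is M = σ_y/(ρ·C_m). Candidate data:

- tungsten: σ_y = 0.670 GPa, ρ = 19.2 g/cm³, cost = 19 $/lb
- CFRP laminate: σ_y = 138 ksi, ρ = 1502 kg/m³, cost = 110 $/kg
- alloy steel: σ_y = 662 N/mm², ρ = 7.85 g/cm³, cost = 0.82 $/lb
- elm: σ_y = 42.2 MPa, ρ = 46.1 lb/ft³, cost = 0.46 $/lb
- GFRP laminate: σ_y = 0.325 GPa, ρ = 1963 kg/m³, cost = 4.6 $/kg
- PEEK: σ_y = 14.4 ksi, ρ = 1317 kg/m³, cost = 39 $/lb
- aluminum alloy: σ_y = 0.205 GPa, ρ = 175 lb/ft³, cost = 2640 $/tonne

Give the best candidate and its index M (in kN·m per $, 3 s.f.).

elm, M = 56.4 kN·m per $

Normalizing units and computing the index:
  tungsten: σ_y = 670.0 MPa, ρ = 19200 kg/m³, cost = 41.89 $/kg
  CFRP laminate: σ_y = 951.5 MPa, ρ = 1502 kg/m³, cost = 110.0 $/kg
  alloy steel: σ_y = 662.0 MPa, ρ = 7850 kg/m³, cost = 1.808 $/kg
  elm: σ_y = 42.20 MPa, ρ = 738.5 kg/m³, cost = 1.014 $/kg
  GFRP laminate: σ_y = 325.0 MPa, ρ = 1963 kg/m³, cost = 4.600 $/kg
  PEEK: σ_y = 99.28 MPa, ρ = 1317 kg/m³, cost = 85.98 $/kg
  aluminum alloy: σ_y = 205.0 MPa, ρ = 2803 kg/m³, cost = 2.640 $/kg
  elm: M = 56.4 kN·m per $
  alloy steel: M = 46.6 kN·m per $
  GFRP laminate: M = 36.0 kN·m per $
  aluminum alloy: M = 27.7 kN·m per $
  CFRP laminate: M = 5.76 kN·m per $
  PEEK: M = 0.877 kN·m per $
  tungsten: M = 0.833 kN·m per $
Elm ranks first.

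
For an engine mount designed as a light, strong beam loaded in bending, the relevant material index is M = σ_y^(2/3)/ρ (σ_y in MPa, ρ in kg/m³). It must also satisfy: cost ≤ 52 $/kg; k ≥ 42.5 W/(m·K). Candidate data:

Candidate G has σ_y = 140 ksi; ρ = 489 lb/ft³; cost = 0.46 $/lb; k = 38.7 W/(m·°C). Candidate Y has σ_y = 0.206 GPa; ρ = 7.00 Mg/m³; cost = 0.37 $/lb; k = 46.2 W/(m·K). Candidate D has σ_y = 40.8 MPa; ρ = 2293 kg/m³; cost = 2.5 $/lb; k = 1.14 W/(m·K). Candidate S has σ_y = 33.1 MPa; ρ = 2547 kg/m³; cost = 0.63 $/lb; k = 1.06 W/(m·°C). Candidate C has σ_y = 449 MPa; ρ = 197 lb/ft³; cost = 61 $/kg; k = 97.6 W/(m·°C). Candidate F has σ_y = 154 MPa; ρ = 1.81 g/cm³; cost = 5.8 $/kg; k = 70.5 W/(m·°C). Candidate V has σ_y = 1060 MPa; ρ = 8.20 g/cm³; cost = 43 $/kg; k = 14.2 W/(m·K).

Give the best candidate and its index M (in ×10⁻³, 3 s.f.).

candidate F, M = 15.9×10⁻³

Screen on constraints: cost ≤ 52 $/kg; k ≥ 42.5 W/(m·K). Survivors: candidate Y, candidate F.
After converting to SI:
  candidate Y: σ_y = 206.0 MPa, ρ = 7000 kg/m³
  candidate F: σ_y = 154.0 MPa, ρ = 1810 kg/m³
  candidate F: M = 15.9×10⁻³
  candidate Y: M = 4.98×10⁻³
Candidate F ranks first.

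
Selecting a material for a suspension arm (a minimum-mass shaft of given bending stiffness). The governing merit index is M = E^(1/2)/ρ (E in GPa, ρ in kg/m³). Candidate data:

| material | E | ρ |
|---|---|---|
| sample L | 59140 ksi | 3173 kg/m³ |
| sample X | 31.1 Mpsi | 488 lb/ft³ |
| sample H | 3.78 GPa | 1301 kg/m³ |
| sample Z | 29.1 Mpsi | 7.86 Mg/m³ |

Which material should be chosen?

In SI units:
  sample L: E = 407.8 GPa, ρ = 3173 kg/m³
  sample X: E = 214.4 GPa, ρ = 7817 kg/m³
  sample H: E = 3.780 GPa, ρ = 1301 kg/m³
  sample Z: E = 200.6 GPa, ρ = 7860 kg/m³
  sample L: M = 6.36×10⁻³
  sample X: M = 1.87×10⁻³
  sample Z: M = 1.80×10⁻³
  sample H: M = 1.49×10⁻³
Sample L ranks first.

sample L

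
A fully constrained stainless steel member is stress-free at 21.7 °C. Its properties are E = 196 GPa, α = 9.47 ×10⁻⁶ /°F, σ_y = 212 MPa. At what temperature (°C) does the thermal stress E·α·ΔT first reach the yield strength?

85.2 °C

α = 9.47×10⁻⁶/°F × 9/5 = 17.0×10⁻⁶/K.
E·α·ΔT = 212.0 MPa ⇒ ΔT = 212.0 / (196.0×10³ × 17.0×10⁻⁶) = 63.45 K.
T = 21.7 + 63.45 = 85.15 °C.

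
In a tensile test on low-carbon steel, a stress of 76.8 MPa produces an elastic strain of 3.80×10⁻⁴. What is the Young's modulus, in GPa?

202 GPa

E = σ/ε = 76.8 MPa / 3.80×10⁻⁴ = 202100 MPa = 202 GPa.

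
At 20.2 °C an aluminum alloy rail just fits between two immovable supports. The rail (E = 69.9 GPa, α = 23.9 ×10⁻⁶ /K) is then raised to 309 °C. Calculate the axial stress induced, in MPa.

482 MPa

ΔT = 288.8 K. Constrained thermal stress σ = E·α·ΔT = 69.90×10³ MPa × 23.9×10⁻⁶ × 288.8 = 482 MPa (compressive).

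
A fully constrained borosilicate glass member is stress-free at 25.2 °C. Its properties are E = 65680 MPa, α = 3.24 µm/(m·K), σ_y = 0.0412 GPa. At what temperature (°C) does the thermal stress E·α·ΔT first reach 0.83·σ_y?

E = 65680 MPa = 65.68 GPa.
σ_y = 0.0412 GPa = 41.20 MPa.
E·α·ΔT = 34.20 MPa ⇒ ΔT = 34.20 / (65.68×10³ × 3.24×10⁻⁶) = 160.7 K.
T = 25.2 + 160.7 = 185.9 °C.

186 °C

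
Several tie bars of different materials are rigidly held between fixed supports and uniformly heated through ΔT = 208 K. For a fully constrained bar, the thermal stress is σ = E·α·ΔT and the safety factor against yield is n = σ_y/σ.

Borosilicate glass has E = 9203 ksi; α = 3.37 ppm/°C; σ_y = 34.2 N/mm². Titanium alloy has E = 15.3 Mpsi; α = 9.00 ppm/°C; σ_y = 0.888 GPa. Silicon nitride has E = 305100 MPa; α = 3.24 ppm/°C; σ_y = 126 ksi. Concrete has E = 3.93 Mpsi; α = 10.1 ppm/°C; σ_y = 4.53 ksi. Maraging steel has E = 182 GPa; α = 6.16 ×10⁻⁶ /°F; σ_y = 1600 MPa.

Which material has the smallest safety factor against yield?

concrete

Per material, after unit conversion:
  borosilicate glass: E = 63.45, α = 3.37, σ_y = 34.20 → σ = 44.5 MPa, n = 0.769
  titanium alloy: E = 105.5, α = 9.00, σ_y = 888.0 → σ = 197 MPa, n = 4.50
  silicon nitride: E = 305.1, α = 3.24, σ_y = 868.7 → σ = 206 MPa, n = 4.23
  concrete: E = 27.10, α = 10.1, σ_y = 31.23 → σ = 56.9 MPa, n = 0.549
  maraging steel: E = 182.0, α = 11.1, σ_y = 1600 → σ = 420 MPa, n = 3.81
Concrete has the lowest safety factor, n = 0.549.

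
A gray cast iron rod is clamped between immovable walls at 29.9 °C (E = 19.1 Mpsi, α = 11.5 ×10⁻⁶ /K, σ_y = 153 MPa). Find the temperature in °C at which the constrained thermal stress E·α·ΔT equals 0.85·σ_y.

E = 19.1 Mpsi = 131.7 GPa.
E·α·ΔT = 130.0 MPa ⇒ ΔT = 130.0 / (131.7×10³ × 11.5×10⁻⁶) = 85.87 K.
T = 29.9 + 85.87 = 115.8 °C.

116 °C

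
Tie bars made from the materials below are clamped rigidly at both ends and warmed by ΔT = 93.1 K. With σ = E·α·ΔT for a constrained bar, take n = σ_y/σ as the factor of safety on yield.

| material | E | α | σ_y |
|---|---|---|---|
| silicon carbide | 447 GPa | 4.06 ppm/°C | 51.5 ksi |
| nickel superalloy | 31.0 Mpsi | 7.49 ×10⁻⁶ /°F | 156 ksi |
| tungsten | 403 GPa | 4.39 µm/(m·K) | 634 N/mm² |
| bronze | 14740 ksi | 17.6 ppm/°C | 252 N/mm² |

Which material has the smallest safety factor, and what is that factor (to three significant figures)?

bronze, n = 1.51

Per material, after unit conversion:
  silicon carbide: E = 447.0, α = 4.06, σ_y = 355.1 → σ = 169 MPa, n = 2.10
  nickel superalloy: E = 213.7, α = 13.5, σ_y = 1076 → σ = 268 MPa, n = 4.01
  tungsten: E = 403.0, α = 4.39, σ_y = 634.0 → σ = 165 MPa, n = 3.85
  bronze: E = 101.6, α = 17.6, σ_y = 252.0 → σ = 167 MPa, n = 1.51
The minimum is bronze at n = 1.51.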